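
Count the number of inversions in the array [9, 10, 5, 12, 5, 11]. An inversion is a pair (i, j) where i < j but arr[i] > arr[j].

Finding inversions in [9, 10, 5, 12, 5, 11]:

(0, 2): arr[0]=9 > arr[2]=5
(0, 4): arr[0]=9 > arr[4]=5
(1, 2): arr[1]=10 > arr[2]=5
(1, 4): arr[1]=10 > arr[4]=5
(3, 4): arr[3]=12 > arr[4]=5
(3, 5): arr[3]=12 > arr[5]=11

Total inversions: 6

The array has 6 inversion(s): (0,2), (0,4), (1,2), (1,4), (3,4), (3,5). Each pair (i,j) satisfies i < j and arr[i] > arr[j].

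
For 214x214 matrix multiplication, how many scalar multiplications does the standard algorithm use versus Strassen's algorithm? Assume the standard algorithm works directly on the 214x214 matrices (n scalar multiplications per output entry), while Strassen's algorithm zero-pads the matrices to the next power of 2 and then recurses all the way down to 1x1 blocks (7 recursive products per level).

Matrix multiplication for 214x214 matrices:

Strassen's algorithm requires power-of-2 dimensions. Pad 214x214 to 256x256 (next power of 2).

Standard algorithm: 214^3 = 9800344 multiplications
Strassen's algorithm: 7^(log2(256)) = 7^8 = 5764801 multiplications
Savings: 9800344 - 5764801 = 4035543 multiplications

Standard: 9800344 multiplications (214^3). Strassen: 5764801 multiplications (7^8, after padding to 256x256). Strassen reduces 8 recursive multiplications to 7 at each level.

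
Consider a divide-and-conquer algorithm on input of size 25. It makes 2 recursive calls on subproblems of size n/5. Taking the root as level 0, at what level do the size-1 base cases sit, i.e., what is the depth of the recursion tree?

For divide and conquer with division factor 5:

Problem sizes at each level:
Level 0: 25
Level 1: 5
Level 2: 1

The root is level 0 and the size-1 base case is level 2 (the tree spans levels 0 through 2, i.e. 3 levels counting the root), so the depth is the number of divisions: log_5(25) = 2

The recursion tree depth is log_5(25) = 2. At each level, the problem size is divided by 5, so it takes 2 divisions to reduce to a base case of size 1. The algorithm makes 2 recursive calls at each level.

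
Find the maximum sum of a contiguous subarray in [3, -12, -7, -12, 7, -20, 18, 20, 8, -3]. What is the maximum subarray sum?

Using Kadane's algorithm on [3, -12, -7, -12, 7, -20, 18, 20, 8, -3]:

Scanning through the array:
Position 1 (value -12): max_ending_here = -9, max_so_far = 3
Position 2 (value -7): max_ending_here = -7, max_so_far = 3
Position 3 (value -12): max_ending_here = -12, max_so_far = 3
Position 4 (value 7): max_ending_here = 7, max_so_far = 7
Position 5 (value -20): max_ending_here = -13, max_so_far = 7
Position 6 (value 18): max_ending_here = 18, max_so_far = 18
Position 7 (value 20): max_ending_here = 38, max_so_far = 38
Position 8 (value 8): max_ending_here = 46, max_so_far = 46
Position 9 (value -3): max_ending_here = 43, max_so_far = 46

Maximum subarray: [18, 20, 8]
Maximum sum: 46

The maximum subarray is [18, 20, 8] with sum 46. This subarray runs from index 6 to index 8.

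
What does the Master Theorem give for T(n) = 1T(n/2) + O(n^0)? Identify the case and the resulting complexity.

Master Theorem for T(n) = 1T(n/2) + O(n^0):

a = 1, b = 2, c = 0
log_b(a) = log_2(1) = 0.0000

Case 2: c = 0 = log_2(1) = 0.0000
T(n) = O(n^0 log n) = O(log n)

For T(n) = 1T(n/2) + O(n^0): log_2(1) = 0.0000. This is Case 2 of the Master Theorem (c = log_b(a), equal work at all levels), giving O(log n).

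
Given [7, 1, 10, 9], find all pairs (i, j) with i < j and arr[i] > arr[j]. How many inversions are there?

Finding inversions in [7, 1, 10, 9]:

(0, 1): arr[0]=7 > arr[1]=1
(2, 3): arr[2]=10 > arr[3]=9

Total inversions: 2

The array has 2 inversion(s): (0,1), (2,3). Each pair (i,j) satisfies i < j and arr[i] > arr[j].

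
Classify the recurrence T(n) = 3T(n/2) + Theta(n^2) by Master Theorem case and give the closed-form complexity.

Master Theorem for T(n) = 3T(n/2) + O(n^2):

a = 3, b = 2, c = 2
log_b(a) = log_2(3) = 1.5850

Case 3: c = 2 > log_2(3) = 1.5850
T(n) = O(n^2) = O(n^2)

For T(n) = 3T(n/2) + O(n^2): log_2(3) = 1.5850. This is Case 3 of the Master Theorem (c > log_b(a), work dominated by root), giving O(n^2).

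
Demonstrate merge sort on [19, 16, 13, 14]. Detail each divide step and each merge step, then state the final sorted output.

Merge sort trace:

Split: [19, 16, 13, 14] -> [19, 16] and [13, 14]
  Split: [19, 16] -> [19] and [16]
  Merge: [19] + [16] -> [16, 19]
  Split: [13, 14] -> [13] and [14]
  Merge: [13] + [14] -> [13, 14]
Merge: [16, 19] + [13, 14] -> [13, 14, 16, 19]

Final sorted array: [13, 14, 16, 19]

The merge sort proceeds by recursively splitting the array and merging sorted halves.
After all merges, the sorted array is [13, 14, 16, 19].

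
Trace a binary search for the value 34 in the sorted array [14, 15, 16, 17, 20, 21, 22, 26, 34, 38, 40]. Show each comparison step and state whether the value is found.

Binary search for 34 in [14, 15, 16, 17, 20, 21, 22, 26, 34, 38, 40]:

lo=0, hi=10, mid=5, arr[mid]=21 -> 21 < 34, search right half
lo=6, hi=10, mid=8, arr[mid]=34 -> Found target at index 8!

Binary search finds 34 at index 8 after 2 comparisons. The search repeatedly halves the search space by comparing with the middle element.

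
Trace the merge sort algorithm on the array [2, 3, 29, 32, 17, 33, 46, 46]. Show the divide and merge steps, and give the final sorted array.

Merge sort trace:

Split: [2, 3, 29, 32, 17, 33, 46, 46] -> [2, 3, 29, 32] and [17, 33, 46, 46]
  Split: [2, 3, 29, 32] -> [2, 3] and [29, 32]
    Split: [2, 3] -> [2] and [3]
    Merge: [2] + [3] -> [2, 3]
    Split: [29, 32] -> [29] and [32]
    Merge: [29] + [32] -> [29, 32]
  Merge: [2, 3] + [29, 32] -> [2, 3, 29, 32]
  Split: [17, 33, 46, 46] -> [17, 33] and [46, 46]
    Split: [17, 33] -> [17] and [33]
    Merge: [17] + [33] -> [17, 33]
    Split: [46, 46] -> [46] and [46]
    Merge: [46] + [46] -> [46, 46]
  Merge: [17, 33] + [46, 46] -> [17, 33, 46, 46]
Merge: [2, 3, 29, 32] + [17, 33, 46, 46] -> [2, 3, 17, 29, 32, 33, 46, 46]

Final sorted array: [2, 3, 17, 29, 32, 33, 46, 46]

The merge sort proceeds by recursively splitting the array and merging sorted halves.
After all merges, the sorted array is [2, 3, 17, 29, 32, 33, 46, 46].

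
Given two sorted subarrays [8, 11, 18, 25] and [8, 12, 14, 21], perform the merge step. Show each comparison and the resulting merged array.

Merging process:

Compare 8 vs 8: take 8 from left. Merged: [8]
Compare 11 vs 8: take 8 from right. Merged: [8, 8]
Compare 11 vs 12: take 11 from left. Merged: [8, 8, 11]
Compare 18 vs 12: take 12 from right. Merged: [8, 8, 11, 12]
Compare 18 vs 14: take 14 from right. Merged: [8, 8, 11, 12, 14]
Compare 18 vs 21: take 18 from left. Merged: [8, 8, 11, 12, 14, 18]
Compare 25 vs 21: take 21 from right. Merged: [8, 8, 11, 12, 14, 18, 21]
Append remaining from left: [25]. Merged: [8, 8, 11, 12, 14, 18, 21, 25]

Final merged array: [8, 8, 11, 12, 14, 18, 21, 25]
Total comparisons: 7

The merged array is [8, 8, 11, 12, 14, 18, 21, 25], requiring 7 comparisons. The merge step runs in O(n) time where n is the total number of elements.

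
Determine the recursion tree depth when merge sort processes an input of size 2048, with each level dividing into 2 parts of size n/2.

For divide and conquer with division factor 2:

Problem sizes at each level:
Level 0: 2048
Level 1: 1024
Level 2: 512
Level 3: 256
Level 4: 128
Level 5: 64
Level 6: 32
Level 7: 16
Level 8: 8
Level 9: 4
Level 10: 2
Level 11: 1

The root is level 0 and the size-1 base case is level 11 (the tree spans levels 0 through 11, i.e. 12 levels counting the root), so the depth is the number of divisions: log_2(2048) = 11

The recursion tree depth is log_2(2048) = 11. At each level, the problem size is divided by 2, so it takes 11 divisions to reduce to a base case of size 1. The algorithm makes 2 recursive calls at each level.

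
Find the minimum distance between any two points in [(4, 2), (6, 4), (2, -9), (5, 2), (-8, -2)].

Computing all pairwise distances among 5 points:

d((4, 2), (6, 4)) = 2.8284
d((4, 2), (2, -9)) = 11.1803
d((4, 2), (5, 2)) = 1.0 <-- minimum
d((4, 2), (-8, -2)) = 12.6491
d((6, 4), (2, -9)) = 13.6015
d((6, 4), (5, 2)) = 2.2361
d((6, 4), (-8, -2)) = 15.2315
d((2, -9), (5, 2)) = 11.4018
d((2, -9), (-8, -2)) = 12.2066
d((5, 2), (-8, -2)) = 13.6015

Closest pair: (4, 2) and (5, 2) with distance 1.0

The closest pair is (4, 2) and (5, 2) with Euclidean distance 1.0. For 5 points, brute-force pairwise comparison is shown above. For large n, the divide-and-conquer algorithm (sort by x, recurse on halves, check the dividing strip) achieves O(n log n).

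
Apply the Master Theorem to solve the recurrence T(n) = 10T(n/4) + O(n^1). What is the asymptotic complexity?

Master Theorem for T(n) = 10T(n/4) + O(n^1):

a = 10, b = 4, c = 1
log_b(a) = log_4(10) = 1.6610

Case 1: c = 1 < log_4(10) = 1.6610
T(n) = O(n^(log_4 10))

For T(n) = 10T(n/4) + O(n^1): log_4(10) = 1.6610. This is Case 1 of the Master Theorem (c < log_b(a), work dominated by leaves), giving O(n^(log_4 10)).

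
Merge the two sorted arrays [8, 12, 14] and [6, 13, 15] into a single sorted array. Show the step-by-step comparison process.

Merging process:

Compare 8 vs 6: take 6 from right. Merged: [6]
Compare 8 vs 13: take 8 from left. Merged: [6, 8]
Compare 12 vs 13: take 12 from left. Merged: [6, 8, 12]
Compare 14 vs 13: take 13 from right. Merged: [6, 8, 12, 13]
Compare 14 vs 15: take 14 from left. Merged: [6, 8, 12, 13, 14]
Append remaining from right: [15]. Merged: [6, 8, 12, 13, 14, 15]

Final merged array: [6, 8, 12, 13, 14, 15]
Total comparisons: 5

The merged array is [6, 8, 12, 13, 14, 15], requiring 5 comparisons. The merge step runs in O(n) time where n is the total number of elements.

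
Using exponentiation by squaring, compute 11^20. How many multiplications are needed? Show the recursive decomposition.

Computing 11^20 by squaring (build up from 11^1; each line after the first costs one multiplication):

11^1 = 11
11^2 = (11^1)^2 = 11^2 = 121
11^4 = (11^2)^2 = 121^2 = 14641
11^5 = 11 * 11^4 = 11 * 14641 = 161051
11^10 = (11^5)^2 = 161051^2 = 25937424601
11^20 = (11^10)^2 = 25937424601^2 = 672749994932560009201

Result: 672749994932560009201
Multiplications needed: 5 (5 lines after 11^1)

11^20 = 672749994932560009201. Using exponentiation by squaring, this requires 5 multiplications. The key idea: if the exponent is even, square the half-power; if odd, multiply by the base once.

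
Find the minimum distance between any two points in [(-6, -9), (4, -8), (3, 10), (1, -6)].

Computing all pairwise distances among 4 points:

d((-6, -9), (4, -8)) = 10.0499
d((-6, -9), (3, 10)) = 21.0238
d((-6, -9), (1, -6)) = 7.6158
d((4, -8), (3, 10)) = 18.0278
d((4, -8), (1, -6)) = 3.6056 <-- minimum
d((3, 10), (1, -6)) = 16.1245

Closest pair: (4, -8) and (1, -6) with distance 3.6056

The closest pair is (4, -8) and (1, -6) with Euclidean distance 3.6056. For 4 points, brute-force pairwise comparison is shown above. For large n, the divide-and-conquer algorithm (sort by x, recurse on halves, check the dividing strip) achieves O(n log n).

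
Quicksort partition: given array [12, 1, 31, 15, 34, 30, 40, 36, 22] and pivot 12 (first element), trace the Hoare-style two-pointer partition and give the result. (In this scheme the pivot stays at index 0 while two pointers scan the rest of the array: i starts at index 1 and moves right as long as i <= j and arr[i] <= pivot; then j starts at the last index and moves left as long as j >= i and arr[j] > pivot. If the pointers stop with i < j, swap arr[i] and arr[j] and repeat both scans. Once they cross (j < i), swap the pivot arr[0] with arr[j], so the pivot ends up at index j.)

Hoare-style two-pointer partition with pivot = 12:

Initial array: [12, 1, 31, 15, 34, 30, 40, 36, 22]

Pointers start at i = 1, j = 8.
i ends at 2, j ends at 1: the pointers have crossed (j < i), so scanning stops.

Swap pivot arr[0] with arr[1] to place pivot at position 1: [1, 12, 31, 15, 34, 30, 40, 36, 22]
Pivot position: 1

After partitioning with pivot 12, the array becomes [1, 12, 31, 15, 34, 30, 40, 36, 22]. The pivot is placed at index 1. All elements to the left of the pivot are <= 12, and all elements to the right are > 12.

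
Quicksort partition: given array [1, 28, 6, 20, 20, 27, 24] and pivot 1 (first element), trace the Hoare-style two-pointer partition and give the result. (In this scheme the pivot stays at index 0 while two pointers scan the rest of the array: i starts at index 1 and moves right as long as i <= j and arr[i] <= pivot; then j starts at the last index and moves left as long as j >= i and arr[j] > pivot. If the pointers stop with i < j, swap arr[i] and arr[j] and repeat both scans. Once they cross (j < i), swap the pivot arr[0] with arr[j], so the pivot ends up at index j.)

Hoare-style two-pointer partition with pivot = 1:

Initial array: [1, 28, 6, 20, 20, 27, 24]

Pointers start at i = 1, j = 6.
i ends at 1, j ends at 0: the pointers have crossed (j < i), so scanning stops.

j = 0, so swapping arr[0] with arr[j] leaves the pivot at position 0: [1, 28, 6, 20, 20, 27, 24]
Pivot position: 0

After partitioning with pivot 1, the array becomes [1, 28, 6, 20, 20, 27, 24]. The pivot is placed at index 0. All elements to the left of the pivot are <= 1, and all elements to the right are > 1.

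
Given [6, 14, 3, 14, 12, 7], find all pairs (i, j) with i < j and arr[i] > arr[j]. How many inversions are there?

Finding inversions in [6, 14, 3, 14, 12, 7]:

(0, 2): arr[0]=6 > arr[2]=3
(1, 2): arr[1]=14 > arr[2]=3
(1, 4): arr[1]=14 > arr[4]=12
(1, 5): arr[1]=14 > arr[5]=7
(3, 4): arr[3]=14 > arr[4]=12
(3, 5): arr[3]=14 > arr[5]=7
(4, 5): arr[4]=12 > arr[5]=7

Total inversions: 7

The array has 7 inversion(s): (0,2), (1,2), (1,4), (1,5), (3,4), (3,5), (4,5). Each pair (i,j) satisfies i < j and arr[i] > arr[j].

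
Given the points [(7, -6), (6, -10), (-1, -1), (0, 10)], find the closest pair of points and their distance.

Computing all pairwise distances among 4 points:

d((7, -6), (6, -10)) = 4.1231 <-- minimum
d((7, -6), (-1, -1)) = 9.434
d((7, -6), (0, 10)) = 17.4642
d((6, -10), (-1, -1)) = 11.4018
d((6, -10), (0, 10)) = 20.8806
d((-1, -1), (0, 10)) = 11.0454

Closest pair: (7, -6) and (6, -10) with distance 4.1231

The closest pair is (7, -6) and (6, -10) with Euclidean distance 4.1231. For 4 points, brute-force pairwise comparison is shown above. For large n, the divide-and-conquer algorithm (sort by x, recurse on halves, check the dividing strip) achieves O(n log n).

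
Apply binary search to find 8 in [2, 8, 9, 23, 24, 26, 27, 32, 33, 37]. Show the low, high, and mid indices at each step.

Binary search for 8 in [2, 8, 9, 23, 24, 26, 27, 32, 33, 37]:

lo=0, hi=9, mid=4, arr[mid]=24 -> 24 > 8, search left half
lo=0, hi=3, mid=1, arr[mid]=8 -> Found target at index 1!

Binary search finds 8 at index 1 after 2 comparisons. The search repeatedly halves the search space by comparing with the middle element.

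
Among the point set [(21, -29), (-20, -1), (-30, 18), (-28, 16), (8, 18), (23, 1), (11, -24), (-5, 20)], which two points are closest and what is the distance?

Computing all pairwise distances among 8 points:

d((21, -29), (-20, -1)) = 49.6488
d((21, -29), (-30, 18)) = 69.3542
d((21, -29), (-28, 16)) = 66.5282
d((21, -29), (8, 18)) = 48.7647
d((21, -29), (23, 1)) = 30.0666
d((21, -29), (11, -24)) = 11.1803
d((21, -29), (-5, 20)) = 55.4707
d((-20, -1), (-30, 18)) = 21.4709
d((-20, -1), (-28, 16)) = 18.7883
d((-20, -1), (8, 18)) = 33.8378
d((-20, -1), (23, 1)) = 43.0465
d((-20, -1), (11, -24)) = 38.6005
d((-20, -1), (-5, 20)) = 25.807
d((-30, 18), (-28, 16)) = 2.8284 <-- minimum
d((-30, 18), (8, 18)) = 38.0
d((-30, 18), (23, 1)) = 55.6597
d((-30, 18), (11, -24)) = 58.6941
d((-30, 18), (-5, 20)) = 25.0799
d((-28, 16), (8, 18)) = 36.0555
d((-28, 16), (23, 1)) = 53.1601
d((-28, 16), (11, -24)) = 55.8659
d((-28, 16), (-5, 20)) = 23.3452
d((8, 18), (23, 1)) = 22.6716
d((8, 18), (11, -24)) = 42.107
d((8, 18), (-5, 20)) = 13.1529
d((23, 1), (11, -24)) = 27.7308
d((23, 1), (-5, 20)) = 33.8378
d((11, -24), (-5, 20)) = 46.8188

Closest pair: (-30, 18) and (-28, 16) with distance 2.8284

The closest pair is (-30, 18) and (-28, 16) with Euclidean distance 2.8284. For 8 points, brute-force pairwise comparison is shown above. For large n, the divide-and-conquer algorithm (sort by x, recurse on halves, check the dividing strip) achieves O(n log n).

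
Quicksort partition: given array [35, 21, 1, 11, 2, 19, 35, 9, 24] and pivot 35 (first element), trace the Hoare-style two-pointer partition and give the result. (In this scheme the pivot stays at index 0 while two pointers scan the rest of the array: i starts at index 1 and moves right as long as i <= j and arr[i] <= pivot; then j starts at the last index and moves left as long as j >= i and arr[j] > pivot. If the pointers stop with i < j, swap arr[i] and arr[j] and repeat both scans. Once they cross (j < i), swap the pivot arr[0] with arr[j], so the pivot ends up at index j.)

Hoare-style two-pointer partition with pivot = 35:

Initial array: [35, 21, 1, 11, 2, 19, 35, 9, 24]

Pointers start at i = 1, j = 8.
i ends at 9, j ends at 8: the pointers have crossed (j < i), so scanning stops.

Swap pivot arr[0] with arr[8] to place pivot at position 8: [24, 21, 1, 11, 2, 19, 35, 9, 35]
Pivot position: 8

After partitioning with pivot 35, the array becomes [24, 21, 1, 11, 2, 19, 35, 9, 35]. The pivot is placed at index 8. All elements to the left of the pivot are <= 35, and all elements to the right are > 35.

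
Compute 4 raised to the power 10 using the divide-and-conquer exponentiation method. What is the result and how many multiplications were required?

Computing 4^10 by squaring (build up from 4^1; each line after the first costs one multiplication):

4^1 = 4
4^2 = (4^1)^2 = 4^2 = 16
4^4 = (4^2)^2 = 16^2 = 256
4^5 = 4 * 4^4 = 4 * 256 = 1024
4^10 = (4^5)^2 = 1024^2 = 1048576

Result: 1048576
Multiplications needed: 4 (4 lines after 4^1)

4^10 = 1048576. Using exponentiation by squaring, this requires 4 multiplications. The key idea: if the exponent is even, square the half-power; if odd, multiply by the base once.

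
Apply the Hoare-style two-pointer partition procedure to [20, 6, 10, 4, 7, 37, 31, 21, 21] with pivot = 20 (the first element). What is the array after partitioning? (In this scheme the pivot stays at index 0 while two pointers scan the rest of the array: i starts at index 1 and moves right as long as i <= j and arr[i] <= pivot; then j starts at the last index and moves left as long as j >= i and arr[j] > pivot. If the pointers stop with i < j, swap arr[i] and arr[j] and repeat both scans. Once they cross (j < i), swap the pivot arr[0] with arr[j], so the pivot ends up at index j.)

Hoare-style two-pointer partition with pivot = 20:

Initial array: [20, 6, 10, 4, 7, 37, 31, 21, 21]

Pointers start at i = 1, j = 8.
i ends at 5, j ends at 4: the pointers have crossed (j < i), so scanning stops.

Swap pivot arr[0] with arr[4] to place pivot at position 4: [7, 6, 10, 4, 20, 37, 31, 21, 21]
Pivot position: 4

After partitioning with pivot 20, the array becomes [7, 6, 10, 4, 20, 37, 31, 21, 21]. The pivot is placed at index 4. All elements to the left of the pivot are <= 20, and all elements to the right are > 20.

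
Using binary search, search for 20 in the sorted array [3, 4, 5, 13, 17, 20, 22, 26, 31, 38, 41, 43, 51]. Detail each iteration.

Binary search for 20 in [3, 4, 5, 13, 17, 20, 22, 26, 31, 38, 41, 43, 51]:

lo=0, hi=12, mid=6, arr[mid]=22 -> 22 > 20, search left half
lo=0, hi=5, mid=2, arr[mid]=5 -> 5 < 20, search right half
lo=3, hi=5, mid=4, arr[mid]=17 -> 17 < 20, search right half
lo=5, hi=5, mid=5, arr[mid]=20 -> Found target at index 5!

Binary search finds 20 at index 5 after 4 comparisons. The search repeatedly halves the search space by comparing with the middle element.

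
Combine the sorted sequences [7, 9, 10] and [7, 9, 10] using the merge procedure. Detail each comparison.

Merging process:

Compare 7 vs 7: take 7 from left. Merged: [7]
Compare 9 vs 7: take 7 from right. Merged: [7, 7]
Compare 9 vs 9: take 9 from left. Merged: [7, 7, 9]
Compare 10 vs 9: take 9 from right. Merged: [7, 7, 9, 9]
Compare 10 vs 10: take 10 from left. Merged: [7, 7, 9, 9, 10]
Append remaining from right: [10]. Merged: [7, 7, 9, 9, 10, 10]

Final merged array: [7, 7, 9, 9, 10, 10]
Total comparisons: 5

The merged array is [7, 7, 9, 9, 10, 10], requiring 5 comparisons. The merge step runs in O(n) time where n is the total number of elements.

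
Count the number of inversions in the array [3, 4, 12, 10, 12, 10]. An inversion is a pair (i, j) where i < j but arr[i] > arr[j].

Finding inversions in [3, 4, 12, 10, 12, 10]:

(2, 3): arr[2]=12 > arr[3]=10
(2, 5): arr[2]=12 > arr[5]=10
(4, 5): arr[4]=12 > arr[5]=10

Total inversions: 3

The array has 3 inversion(s): (2,3), (2,5), (4,5). Each pair (i,j) satisfies i < j and arr[i] > arr[j].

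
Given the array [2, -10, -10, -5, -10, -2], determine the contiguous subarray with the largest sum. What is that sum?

Using Kadane's algorithm on [2, -10, -10, -5, -10, -2]:

Scanning through the array:
Position 1 (value -10): max_ending_here = -8, max_so_far = 2
Position 2 (value -10): max_ending_here = -10, max_so_far = 2
Position 3 (value -5): max_ending_here = -5, max_so_far = 2
Position 4 (value -10): max_ending_here = -10, max_so_far = 2
Position 5 (value -2): max_ending_here = -2, max_so_far = 2

Maximum subarray: [2]
Maximum sum: 2

The maximum subarray is [2] with sum 2. This subarray runs from index 0 to index 0.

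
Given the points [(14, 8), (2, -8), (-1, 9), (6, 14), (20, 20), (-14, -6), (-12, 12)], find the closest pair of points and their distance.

Computing all pairwise distances among 7 points:

d((14, 8), (2, -8)) = 20.0
d((14, 8), (-1, 9)) = 15.0333
d((14, 8), (6, 14)) = 10.0
d((14, 8), (20, 20)) = 13.4164
d((14, 8), (-14, -6)) = 31.305
d((14, 8), (-12, 12)) = 26.3059
d((2, -8), (-1, 9)) = 17.2627
d((2, -8), (6, 14)) = 22.3607
d((2, -8), (20, 20)) = 33.2866
d((2, -8), (-14, -6)) = 16.1245
d((2, -8), (-12, 12)) = 24.4131
d((-1, 9), (6, 14)) = 8.6023 <-- minimum
d((-1, 9), (20, 20)) = 23.7065
d((-1, 9), (-14, -6)) = 19.8494
d((-1, 9), (-12, 12)) = 11.4018
d((6, 14), (20, 20)) = 15.2315
d((6, 14), (-14, -6)) = 28.2843
d((6, 14), (-12, 12)) = 18.1108
d((20, 20), (-14, -6)) = 42.8019
d((20, 20), (-12, 12)) = 32.9848
d((-14, -6), (-12, 12)) = 18.1108

Closest pair: (-1, 9) and (6, 14) with distance 8.6023

The closest pair is (-1, 9) and (6, 14) with Euclidean distance 8.6023. For 7 points, brute-force pairwise comparison is shown above. For large n, the divide-and-conquer algorithm (sort by x, recurse on halves, check the dividing strip) achieves O(n log n).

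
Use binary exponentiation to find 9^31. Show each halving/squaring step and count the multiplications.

Computing 9^31 by squaring (build up from 9^1; each line after the first costs one multiplication):

9^1 = 9
9^2 = (9^1)^2 = 9^2 = 81
9^3 = 9 * 9^2 = 9 * 81 = 729
9^6 = (9^3)^2 = 729^2 = 531441
9^7 = 9 * 9^6 = 9 * 531441 = 4782969
9^14 = (9^7)^2 = 4782969^2 = 22876792454961
9^15 = 9 * 9^14 = 9 * 22876792454961 = 205891132094649
9^30 = (9^15)^2 = 205891132094649^2 = 42391158275216203514294433201
9^31 = 9 * 9^30 = 9 * 42391158275216203514294433201 = 381520424476945831628649898809

Result: 381520424476945831628649898809
Multiplications needed: 8 (8 lines after 9^1)

9^31 = 381520424476945831628649898809. Using exponentiation by squaring, this requires 8 multiplications. The key idea: if the exponent is even, square the half-power; if odd, multiply by the base once.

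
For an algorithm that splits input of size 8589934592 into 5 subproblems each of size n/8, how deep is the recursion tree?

For divide and conquer with division factor 8:

Problem sizes at each level:
Level 0: 8589934592
Level 1: 1073741824
Level 2: 134217728
Level 3: 16777216
Level 4: 2097152
Level 5: 262144
Level 6: 32768
Level 7: 4096
Level 8: 512
Level 9: 64
Level 10: 8
Level 11: 1

The root is level 0 and the size-1 base case is level 11 (the tree spans levels 0 through 11, i.e. 12 levels counting the root), so the depth is the number of divisions: log_8(8589934592) = 11

The recursion tree depth is log_8(8589934592) = 11. At each level, the problem size is divided by 8, so it takes 11 divisions to reduce to a base case of size 1. The algorithm makes 5 recursive calls at each level.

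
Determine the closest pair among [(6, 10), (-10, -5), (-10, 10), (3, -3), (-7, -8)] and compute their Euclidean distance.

Computing all pairwise distances among 5 points:

d((6, 10), (-10, -5)) = 21.9317
d((6, 10), (-10, 10)) = 16.0
d((6, 10), (3, -3)) = 13.3417
d((6, 10), (-7, -8)) = 22.2036
d((-10, -5), (-10, 10)) = 15.0
d((-10, -5), (3, -3)) = 13.1529
d((-10, -5), (-7, -8)) = 4.2426 <-- minimum
d((-10, 10), (3, -3)) = 18.3848
d((-10, 10), (-7, -8)) = 18.2483
d((3, -3), (-7, -8)) = 11.1803

Closest pair: (-10, -5) and (-7, -8) with distance 4.2426

The closest pair is (-10, -5) and (-7, -8) with Euclidean distance 4.2426. For 5 points, brute-force pairwise comparison is shown above. For large n, the divide-and-conquer algorithm (sort by x, recurse on halves, check the dividing strip) achieves O(n log n).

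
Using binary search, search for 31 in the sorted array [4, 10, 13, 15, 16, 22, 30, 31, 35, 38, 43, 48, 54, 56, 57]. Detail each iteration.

Binary search for 31 in [4, 10, 13, 15, 16, 22, 30, 31, 35, 38, 43, 48, 54, 56, 57]:

lo=0, hi=14, mid=7, arr[mid]=31 -> Found target at index 7!

Binary search finds 31 at index 7 after 1 comparisons. The search repeatedly halves the search space by comparing with the middle element.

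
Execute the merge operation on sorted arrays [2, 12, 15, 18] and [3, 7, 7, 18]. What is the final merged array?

Merging process:

Compare 2 vs 3: take 2 from left. Merged: [2]
Compare 12 vs 3: take 3 from right. Merged: [2, 3]
Compare 12 vs 7: take 7 from right. Merged: [2, 3, 7]
Compare 12 vs 7: take 7 from right. Merged: [2, 3, 7, 7]
Compare 12 vs 18: take 12 from left. Merged: [2, 3, 7, 7, 12]
Compare 15 vs 18: take 15 from left. Merged: [2, 3, 7, 7, 12, 15]
Compare 18 vs 18: take 18 from left. Merged: [2, 3, 7, 7, 12, 15, 18]
Append remaining from right: [18]. Merged: [2, 3, 7, 7, 12, 15, 18, 18]

Final merged array: [2, 3, 7, 7, 12, 15, 18, 18]
Total comparisons: 7

The merged array is [2, 3, 7, 7, 12, 15, 18, 18], requiring 7 comparisons. The merge step runs in O(n) time where n is the total number of elements.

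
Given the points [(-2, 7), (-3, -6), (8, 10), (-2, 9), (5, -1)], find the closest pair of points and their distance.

Computing all pairwise distances among 5 points:

d((-2, 7), (-3, -6)) = 13.0384
d((-2, 7), (8, 10)) = 10.4403
d((-2, 7), (-2, 9)) = 2.0 <-- minimum
d((-2, 7), (5, -1)) = 10.6301
d((-3, -6), (8, 10)) = 19.4165
d((-3, -6), (-2, 9)) = 15.0333
d((-3, -6), (5, -1)) = 9.434
d((8, 10), (-2, 9)) = 10.0499
d((8, 10), (5, -1)) = 11.4018
d((-2, 9), (5, -1)) = 12.2066

Closest pair: (-2, 7) and (-2, 9) with distance 2.0

The closest pair is (-2, 7) and (-2, 9) with Euclidean distance 2.0. For 5 points, brute-force pairwise comparison is shown above. For large n, the divide-and-conquer algorithm (sort by x, recurse on halves, check the dividing strip) achieves O(n log n).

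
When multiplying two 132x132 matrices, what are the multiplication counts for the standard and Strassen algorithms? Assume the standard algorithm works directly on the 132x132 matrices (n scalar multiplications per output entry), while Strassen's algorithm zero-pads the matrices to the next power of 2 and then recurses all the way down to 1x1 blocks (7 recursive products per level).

Matrix multiplication for 132x132 matrices:

Strassen's algorithm requires power-of-2 dimensions. Pad 132x132 to 256x256 (next power of 2).

Standard algorithm: 132^3 = 2299968 multiplications
Strassen's algorithm: 7^(log2(256)) = 7^8 = 5764801 multiplications
Difference: 2299968 - 5764801 = -3464833 (Strassen uses MORE here due to padding overhead — for small or just-over-power-of-2 n, padding can outweigh the per-level savings)

Standard: 2299968 multiplications (132^3). Strassen: 5764801 multiplications (7^8, after padding to 256x256). Strassen reduces 8 recursive multiplications to 7 at each level.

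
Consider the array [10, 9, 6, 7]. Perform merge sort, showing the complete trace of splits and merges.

Merge sort trace:

Split: [10, 9, 6, 7] -> [10, 9] and [6, 7]
  Split: [10, 9] -> [10] and [9]
  Merge: [10] + [9] -> [9, 10]
  Split: [6, 7] -> [6] and [7]
  Merge: [6] + [7] -> [6, 7]
Merge: [9, 10] + [6, 7] -> [6, 7, 9, 10]

Final sorted array: [6, 7, 9, 10]

The merge sort proceeds by recursively splitting the array and merging sorted halves.
After all merges, the sorted array is [6, 7, 9, 10].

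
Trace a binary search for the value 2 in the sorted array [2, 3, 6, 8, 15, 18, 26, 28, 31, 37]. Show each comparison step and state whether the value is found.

Binary search for 2 in [2, 3, 6, 8, 15, 18, 26, 28, 31, 37]:

lo=0, hi=9, mid=4, arr[mid]=15 -> 15 > 2, search left half
lo=0, hi=3, mid=1, arr[mid]=3 -> 3 > 2, search left half
lo=0, hi=0, mid=0, arr[mid]=2 -> Found target at index 0!

Binary search finds 2 at index 0 after 3 comparisons. The search repeatedly halves the search space by comparing with the middle element.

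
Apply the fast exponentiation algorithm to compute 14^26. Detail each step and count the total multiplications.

Computing 14^26 by squaring (build up from 14^1; each line after the first costs one multiplication):

14^1 = 14
14^2 = (14^1)^2 = 14^2 = 196
14^3 = 14 * 14^2 = 14 * 196 = 2744
14^6 = (14^3)^2 = 2744^2 = 7529536
14^12 = (14^6)^2 = 7529536^2 = 56693912375296
14^13 = 14 * 14^12 = 14 * 56693912375296 = 793714773254144
14^26 = (14^13)^2 = 793714773254144^2 = 629983141281877223603213172736

Result: 629983141281877223603213172736
Multiplications needed: 6 (6 lines after 14^1)

14^26 = 629983141281877223603213172736. Using exponentiation by squaring, this requires 6 multiplications. The key idea: if the exponent is even, square the half-power; if odd, multiply by the base once.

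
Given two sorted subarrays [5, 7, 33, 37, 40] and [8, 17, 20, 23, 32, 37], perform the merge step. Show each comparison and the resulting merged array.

Merging process:

Compare 5 vs 8: take 5 from left. Merged: [5]
Compare 7 vs 8: take 7 from left. Merged: [5, 7]
Compare 33 vs 8: take 8 from right. Merged: [5, 7, 8]
Compare 33 vs 17: take 17 from right. Merged: [5, 7, 8, 17]
Compare 33 vs 20: take 20 from right. Merged: [5, 7, 8, 17, 20]
Compare 33 vs 23: take 23 from right. Merged: [5, 7, 8, 17, 20, 23]
Compare 33 vs 32: take 32 from right. Merged: [5, 7, 8, 17, 20, 23, 32]
Compare 33 vs 37: take 33 from left. Merged: [5, 7, 8, 17, 20, 23, 32, 33]
Compare 37 vs 37: take 37 from left. Merged: [5, 7, 8, 17, 20, 23, 32, 33, 37]
Compare 40 vs 37: take 37 from right. Merged: [5, 7, 8, 17, 20, 23, 32, 33, 37, 37]
Append remaining from left: [40]. Merged: [5, 7, 8, 17, 20, 23, 32, 33, 37, 37, 40]

Final merged array: [5, 7, 8, 17, 20, 23, 32, 33, 37, 37, 40]
Total comparisons: 10

The merged array is [5, 7, 8, 17, 20, 23, 32, 33, 37, 37, 40], requiring 10 comparisons. The merge step runs in O(n) time where n is the total number of elements.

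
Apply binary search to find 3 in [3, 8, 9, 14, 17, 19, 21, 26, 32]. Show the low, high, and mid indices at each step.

Binary search for 3 in [3, 8, 9, 14, 17, 19, 21, 26, 32]:

lo=0, hi=8, mid=4, arr[mid]=17 -> 17 > 3, search left half
lo=0, hi=3, mid=1, arr[mid]=8 -> 8 > 3, search left half
lo=0, hi=0, mid=0, arr[mid]=3 -> Found target at index 0!

Binary search finds 3 at index 0 after 3 comparisons. The search repeatedly halves the search space by comparing with the middle element.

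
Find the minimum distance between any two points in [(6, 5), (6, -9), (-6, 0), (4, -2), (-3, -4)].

Computing all pairwise distances among 5 points:

d((6, 5), (6, -9)) = 14.0
d((6, 5), (-6, 0)) = 13.0
d((6, 5), (4, -2)) = 7.2801
d((6, 5), (-3, -4)) = 12.7279
d((6, -9), (-6, 0)) = 15.0
d((6, -9), (4, -2)) = 7.2801
d((6, -9), (-3, -4)) = 10.2956
d((-6, 0), (4, -2)) = 10.198
d((-6, 0), (-3, -4)) = 5.0 <-- minimum
d((4, -2), (-3, -4)) = 7.2801

Closest pair: (-6, 0) and (-3, -4) with distance 5.0

The closest pair is (-6, 0) and (-3, -4) with Euclidean distance 5.0. For 5 points, brute-force pairwise comparison is shown above. For large n, the divide-and-conquer algorithm (sort by x, recurse on halves, check the dividing strip) achieves O(n log n).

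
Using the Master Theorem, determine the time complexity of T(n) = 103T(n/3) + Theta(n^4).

Master Theorem for T(n) = 103T(n/3) + O(n^4):

a = 103, b = 3, c = 4
log_b(a) = log_3(103) = 4.2187

Case 1: c = 4 < log_3(103) = 4.2187
T(n) = O(n^(log_3 103))

For T(n) = 103T(n/3) + O(n^4): log_3(103) = 4.2187. This is Case 1 of the Master Theorem (c < log_b(a), work dominated by leaves), giving O(n^(log_3 103)).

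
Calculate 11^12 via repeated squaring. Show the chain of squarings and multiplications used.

Computing 11^12 by squaring (build up from 11^1; each line after the first costs one multiplication):

11^1 = 11
11^2 = (11^1)^2 = 11^2 = 121
11^3 = 11 * 11^2 = 11 * 121 = 1331
11^6 = (11^3)^2 = 1331^2 = 1771561
11^12 = (11^6)^2 = 1771561^2 = 3138428376721

Result: 3138428376721
Multiplications needed: 4 (4 lines after 11^1)

11^12 = 3138428376721. Using exponentiation by squaring, this requires 4 multiplications. The key idea: if the exponent is even, square the half-power; if odd, multiply by the base once.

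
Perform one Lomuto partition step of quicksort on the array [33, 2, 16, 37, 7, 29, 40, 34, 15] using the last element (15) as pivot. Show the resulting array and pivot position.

Lomuto partition with pivot = 15:

Initial array: [33, 2, 16, 37, 7, 29, 40, 34, 15]

arr[0]=33 > 15: no swap
arr[1]=2 <= 15: swap with position 0, array becomes [2, 33, 16, 37, 7, 29, 40, 34, 15]
arr[2]=16 > 15: no swap
arr[3]=37 > 15: no swap
arr[4]=7 <= 15: swap with position 1, array becomes [2, 7, 16, 37, 33, 29, 40, 34, 15]
arr[5]=29 > 15: no swap
arr[6]=40 > 15: no swap
arr[7]=34 > 15: no swap

Place pivot at position 2: [2, 7, 15, 37, 33, 29, 40, 34, 16]
Pivot position: 2

After partitioning with pivot 15, the array becomes [2, 7, 15, 37, 33, 29, 40, 34, 16]. The pivot is placed at index 2. All elements to the left of the pivot are <= 15, and all elements to the right are > 15.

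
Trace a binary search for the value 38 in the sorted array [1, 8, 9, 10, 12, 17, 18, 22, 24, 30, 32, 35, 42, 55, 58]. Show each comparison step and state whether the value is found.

Binary search for 38 in [1, 8, 9, 10, 12, 17, 18, 22, 24, 30, 32, 35, 42, 55, 58]:

lo=0, hi=14, mid=7, arr[mid]=22 -> 22 < 38, search right half
lo=8, hi=14, mid=11, arr[mid]=35 -> 35 < 38, search right half
lo=12, hi=14, mid=13, arr[mid]=55 -> 55 > 38, search left half
lo=12, hi=12, mid=12, arr[mid]=42 -> 42 > 38, search left half
lo=12 > hi=11, target 38 not found

Binary search determines that 38 is not in the array after 4 comparisons. The search space was exhausted without finding the target.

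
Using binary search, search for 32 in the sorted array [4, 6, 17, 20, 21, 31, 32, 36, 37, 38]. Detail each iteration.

Binary search for 32 in [4, 6, 17, 20, 21, 31, 32, 36, 37, 38]:

lo=0, hi=9, mid=4, arr[mid]=21 -> 21 < 32, search right half
lo=5, hi=9, mid=7, arr[mid]=36 -> 36 > 32, search left half
lo=5, hi=6, mid=5, arr[mid]=31 -> 31 < 32, search right half
lo=6, hi=6, mid=6, arr[mid]=32 -> Found target at index 6!

Binary search finds 32 at index 6 after 4 comparisons. The search repeatedly halves the search space by comparing with the middle element.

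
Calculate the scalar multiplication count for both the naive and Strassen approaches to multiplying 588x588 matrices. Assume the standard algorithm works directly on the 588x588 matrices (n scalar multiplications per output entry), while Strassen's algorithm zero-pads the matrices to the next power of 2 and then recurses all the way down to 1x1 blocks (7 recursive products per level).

Matrix multiplication for 588x588 matrices:

Strassen's algorithm requires power-of-2 dimensions. Pad 588x588 to 1024x1024 (next power of 2).

Standard algorithm: 588^3 = 203297472 multiplications
Strassen's algorithm: 7^(log2(1024)) = 7^10 = 282475249 multiplications
Difference: 203297472 - 282475249 = -79177777 (Strassen uses MORE here due to padding overhead — for small or just-over-power-of-2 n, padding can outweigh the per-level savings)

Standard: 203297472 multiplications (588^3). Strassen: 282475249 multiplications (7^10, after padding to 1024x1024). Strassen reduces 8 recursive multiplications to 7 at each level.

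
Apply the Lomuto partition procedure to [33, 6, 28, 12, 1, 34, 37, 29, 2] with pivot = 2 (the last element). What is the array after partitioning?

Lomuto partition with pivot = 2:

Initial array: [33, 6, 28, 12, 1, 34, 37, 29, 2]

arr[0]=33 > 2: no swap
arr[1]=6 > 2: no swap
arr[2]=28 > 2: no swap
arr[3]=12 > 2: no swap
arr[4]=1 <= 2: swap with position 0, array becomes [1, 6, 28, 12, 33, 34, 37, 29, 2]
arr[5]=34 > 2: no swap
arr[6]=37 > 2: no swap
arr[7]=29 > 2: no swap

Place pivot at position 1: [1, 2, 28, 12, 33, 34, 37, 29, 6]
Pivot position: 1

After partitioning with pivot 2, the array becomes [1, 2, 28, 12, 33, 34, 37, 29, 6]. The pivot is placed at index 1. All elements to the left of the pivot are <= 2, and all elements to the right are > 2.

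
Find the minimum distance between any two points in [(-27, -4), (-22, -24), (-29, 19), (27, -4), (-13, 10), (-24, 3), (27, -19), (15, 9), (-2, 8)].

Computing all pairwise distances among 9 points:

d((-27, -4), (-22, -24)) = 20.6155
d((-27, -4), (-29, 19)) = 23.0868
d((-27, -4), (27, -4)) = 54.0
d((-27, -4), (-13, 10)) = 19.799
d((-27, -4), (-24, 3)) = 7.6158 <-- minimum
d((-27, -4), (27, -19)) = 56.0446
d((-27, -4), (15, 9)) = 43.9659
d((-27, -4), (-2, 8)) = 27.7308
d((-22, -24), (-29, 19)) = 43.566
d((-22, -24), (27, -4)) = 52.9245
d((-22, -24), (-13, 10)) = 35.171
d((-22, -24), (-24, 3)) = 27.074
d((-22, -24), (27, -19)) = 49.2544
d((-22, -24), (15, 9)) = 49.5782
d((-22, -24), (-2, 8)) = 37.7359
d((-29, 19), (27, -4)) = 60.5392
d((-29, 19), (-13, 10)) = 18.3576
d((-29, 19), (-24, 3)) = 16.7631
d((-29, 19), (27, -19)) = 67.6757
d((-29, 19), (15, 9)) = 45.1221
d((-29, 19), (-2, 8)) = 29.1548
d((27, -4), (-13, 10)) = 42.3792
d((27, -4), (-24, 3)) = 51.4782
d((27, -4), (27, -19)) = 15.0
d((27, -4), (15, 9)) = 17.6918
d((27, -4), (-2, 8)) = 31.3847
d((-13, 10), (-24, 3)) = 13.0384
d((-13, 10), (27, -19)) = 49.4065
d((-13, 10), (15, 9)) = 28.0179
d((-13, 10), (-2, 8)) = 11.1803
d((-24, 3), (27, -19)) = 55.5428
d((-24, 3), (15, 9)) = 39.4588
d((-24, 3), (-2, 8)) = 22.561
d((27, -19), (15, 9)) = 30.4631
d((27, -19), (-2, 8)) = 39.6232
d((15, 9), (-2, 8)) = 17.0294

Closest pair: (-27, -4) and (-24, 3) with distance 7.6158

The closest pair is (-27, -4) and (-24, 3) with Euclidean distance 7.6158. For 9 points, brute-force pairwise comparison is shown above. For large n, the divide-and-conquer algorithm (sort by x, recurse on halves, check the dividing strip) achieves O(n log n).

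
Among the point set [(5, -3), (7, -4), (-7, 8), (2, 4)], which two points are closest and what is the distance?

Computing all pairwise distances among 4 points:

d((5, -3), (7, -4)) = 2.2361 <-- minimum
d((5, -3), (-7, 8)) = 16.2788
d((5, -3), (2, 4)) = 7.6158
d((7, -4), (-7, 8)) = 18.4391
d((7, -4), (2, 4)) = 9.434
d((-7, 8), (2, 4)) = 9.8489

Closest pair: (5, -3) and (7, -4) with distance 2.2361

The closest pair is (5, -3) and (7, -4) with Euclidean distance 2.2361. For 4 points, brute-force pairwise comparison is shown above. For large n, the divide-and-conquer algorithm (sort by x, recurse on halves, check the dividing strip) achieves O(n log n).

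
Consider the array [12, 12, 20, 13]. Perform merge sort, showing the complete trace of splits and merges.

Merge sort trace:

Split: [12, 12, 20, 13] -> [12, 12] and [20, 13]
  Split: [12, 12] -> [12] and [12]
  Merge: [12] + [12] -> [12, 12]
  Split: [20, 13] -> [20] and [13]
  Merge: [20] + [13] -> [13, 20]
Merge: [12, 12] + [13, 20] -> [12, 12, 13, 20]

Final sorted array: [12, 12, 13, 20]

The merge sort proceeds by recursively splitting the array and merging sorted halves.
After all merges, the sorted array is [12, 12, 13, 20].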